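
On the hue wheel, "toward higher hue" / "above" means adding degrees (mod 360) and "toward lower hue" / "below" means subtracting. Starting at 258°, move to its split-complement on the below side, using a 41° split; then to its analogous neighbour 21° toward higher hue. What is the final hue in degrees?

258 + 139 = 397 → 397 − 360 = 37°   (split-comp 41° ↓)
37 + 21 = 58°   (analog 21° ↑)

58°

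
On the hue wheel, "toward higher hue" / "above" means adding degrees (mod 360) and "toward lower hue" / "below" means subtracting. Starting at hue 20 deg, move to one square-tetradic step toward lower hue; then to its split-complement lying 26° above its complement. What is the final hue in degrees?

136°

−90° (square ↓): 20 − 90 = -70 → -70 + 360 = 290°
+206° (split-comp 26° ↑): 290 + 206 = 496 → 496 − 360 = 136°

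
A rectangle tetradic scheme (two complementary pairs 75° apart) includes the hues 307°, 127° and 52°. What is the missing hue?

A rectangular tetradic uses two complementary pairs 75° apart: offsets 0°, 75°, 180°, 255°.
Among {52°, 127°, 307°}, 307° and 127° are a 180° pair.
The remaining hue 52° needs its own complement: 52 + 180 = 232°

232°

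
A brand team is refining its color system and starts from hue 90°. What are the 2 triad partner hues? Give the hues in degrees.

210° and 330°

A triad places three hues 120° apart.
90 + 120 = 210°
90 + 240 = 330°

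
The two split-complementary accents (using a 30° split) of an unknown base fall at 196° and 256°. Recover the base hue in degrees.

46°

The accents sit 30° either side of the complement, so the complement is their short-arc midpoint on the wheel.
Short-arc midpoint of 196° and 256°: 226°.
Base is 180° from the complement: 226 − 180 = 46°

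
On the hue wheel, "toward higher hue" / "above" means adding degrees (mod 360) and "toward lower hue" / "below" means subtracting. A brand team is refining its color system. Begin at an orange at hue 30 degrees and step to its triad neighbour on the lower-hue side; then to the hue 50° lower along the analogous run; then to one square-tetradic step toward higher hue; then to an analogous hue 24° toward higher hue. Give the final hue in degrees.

triadic ↓ −120°: 30 − 120 = -90 → -90 + 360 = 270°
analog 50° ↓ −50°: 270 − 50 = 220°
square ↑ +90°: 220 + 90 = 310°
analog 24° ↑ +24°: 310 + 24 = 334°

334°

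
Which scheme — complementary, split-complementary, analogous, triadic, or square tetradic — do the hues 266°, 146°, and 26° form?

Sort the hues: 26°, 146°, 266°.
Successive gaps around the wheel: 120°, 120°, 120°.
Three hues equally spaced 120° apart form a triad.

triadic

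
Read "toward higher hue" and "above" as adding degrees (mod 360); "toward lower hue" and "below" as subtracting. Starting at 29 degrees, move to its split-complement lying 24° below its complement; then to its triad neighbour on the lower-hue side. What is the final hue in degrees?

split-comp 24° ↓ +156°: 29 + 156 = 185°
triadic ↓ −120°: 185 − 120 = 65°

65°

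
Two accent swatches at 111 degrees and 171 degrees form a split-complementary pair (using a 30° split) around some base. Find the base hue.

321°

The accents sit 30° either side of the complement, so the complement is their short-arc midpoint on the wheel.
Short-arc midpoint of 111° and 171°: 141°.
Base is 180° from the complement: 141 − 180 = -39 → -39 + 360 = 321°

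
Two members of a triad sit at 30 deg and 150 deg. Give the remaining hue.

270°

A triad spaces three hues 120° apart.
The full set is {30°, 150°, 270°}.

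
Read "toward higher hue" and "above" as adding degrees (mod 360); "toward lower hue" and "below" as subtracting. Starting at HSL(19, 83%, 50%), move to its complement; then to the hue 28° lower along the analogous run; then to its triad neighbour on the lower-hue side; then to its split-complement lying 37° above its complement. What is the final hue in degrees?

268°

19 + 180 = 199°   (complement)
199 − 28 = 171°   (analog 28° ↓)
171 − 120 = 51°   (triadic ↓)
51 + 217 = 268°   (split-comp 37° ↑)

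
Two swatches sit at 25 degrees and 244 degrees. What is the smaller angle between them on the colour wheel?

141°

|25 − 244| = 219.
The shorter arc is 360 − 219 = 141°.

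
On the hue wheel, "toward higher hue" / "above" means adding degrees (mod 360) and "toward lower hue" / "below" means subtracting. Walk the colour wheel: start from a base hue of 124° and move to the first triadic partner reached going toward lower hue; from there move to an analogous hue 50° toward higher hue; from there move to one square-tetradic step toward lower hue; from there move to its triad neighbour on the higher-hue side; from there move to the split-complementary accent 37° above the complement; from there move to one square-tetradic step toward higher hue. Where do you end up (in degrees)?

31°

−120° (triadic ↓): 124 − 120 = 4°
+50° (analog 50° ↑): 4 + 50 = 54°
−90° (square ↓): 54 − 90 = -36 → -36 + 360 = 324°
+120° (triadic ↑): 324 + 120 = 444 → 444 − 360 = 84°
+217° (split-comp 37° ↑): 84 + 217 = 301°
+90° (square ↑): 301 + 90 = 391 → 391 − 360 = 31°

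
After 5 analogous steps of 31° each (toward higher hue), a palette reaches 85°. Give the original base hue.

290°

5 steps of 31° (toward higher hue) give a net shift of +155°.
Start = end − shift: 85 − 155 = -70 → -70 + 360 = 290°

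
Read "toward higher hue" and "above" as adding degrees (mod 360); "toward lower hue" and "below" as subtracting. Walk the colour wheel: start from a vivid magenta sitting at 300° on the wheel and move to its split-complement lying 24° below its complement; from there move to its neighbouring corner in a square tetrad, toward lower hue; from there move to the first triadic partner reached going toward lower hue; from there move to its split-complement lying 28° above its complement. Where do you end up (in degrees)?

+156° (split-comp 24° ↓): 300 + 156 = 456 → 456 − 360 = 96°
−90° (square ↓): 96 − 90 = 6°
−120° (triadic ↓): 6 − 120 = -114 → -114 + 360 = 246°
+208° (split-comp 28° ↑): 246 + 208 = 454 → 454 − 360 = 94°

94°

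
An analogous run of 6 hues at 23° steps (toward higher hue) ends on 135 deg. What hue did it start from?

20°

5 steps of 23° (toward higher hue) give a net shift of +115°.
Start = end − shift: 135 − 115 = 20°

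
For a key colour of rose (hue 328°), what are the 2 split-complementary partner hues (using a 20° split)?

Split-complementary hues sit 20° either side of the complement.
Complement of 328°: 328 + 180 = 508 → 508 − 360 = 148°
148 − 20 = 128°
148 + 20 = 168°

128° and 168°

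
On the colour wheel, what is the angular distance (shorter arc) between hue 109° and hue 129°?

20°

|109 − 129| = 20.
20 ≤ 180, so the shorter arc is 20°.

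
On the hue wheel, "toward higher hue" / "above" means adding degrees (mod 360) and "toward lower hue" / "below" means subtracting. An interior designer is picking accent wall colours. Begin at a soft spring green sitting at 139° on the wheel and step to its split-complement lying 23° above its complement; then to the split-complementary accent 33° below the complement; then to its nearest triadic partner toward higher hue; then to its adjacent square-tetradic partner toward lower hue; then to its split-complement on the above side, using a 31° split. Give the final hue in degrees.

10°

+203° (split-comp 23° ↑): 139 + 203 = 342°
+147° (split-comp 33° ↓): 342 + 147 = 489 → 489 − 360 = 129°
+120° (triadic ↑): 129 + 120 = 249°
−90° (square ↓): 249 − 90 = 159°
+211° (split-comp 31° ↑): 159 + 211 = 370 → 370 − 360 = 10°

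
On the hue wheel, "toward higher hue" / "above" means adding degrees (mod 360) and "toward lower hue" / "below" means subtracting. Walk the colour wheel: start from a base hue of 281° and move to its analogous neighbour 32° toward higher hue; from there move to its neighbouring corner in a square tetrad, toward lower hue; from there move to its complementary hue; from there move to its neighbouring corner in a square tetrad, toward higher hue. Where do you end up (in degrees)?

+32° (analog 32° ↑): 281 + 32 = 313°
−90° (square ↓): 313 − 90 = 223°
+180° (complement): 223 + 180 = 403 → 403 − 360 = 43°
+90° (square ↑): 43 + 90 = 133°

133°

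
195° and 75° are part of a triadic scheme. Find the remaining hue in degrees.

A triad places three hues 120° apart.
The full set through 75° is {75°, 195°, 315°}.
Given {75°, 195°}, the missing hue is 315°.

315°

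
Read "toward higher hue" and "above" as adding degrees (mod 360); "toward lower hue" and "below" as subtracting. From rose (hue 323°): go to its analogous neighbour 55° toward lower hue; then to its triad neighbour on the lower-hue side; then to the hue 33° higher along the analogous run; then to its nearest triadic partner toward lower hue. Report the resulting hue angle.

323 − 55 = 268°   (analog 55° ↓)
268 − 120 = 148°   (triadic ↓)
148 + 33 = 181°   (analog 33° ↑)
181 − 120 = 61°   (triadic ↓)

61°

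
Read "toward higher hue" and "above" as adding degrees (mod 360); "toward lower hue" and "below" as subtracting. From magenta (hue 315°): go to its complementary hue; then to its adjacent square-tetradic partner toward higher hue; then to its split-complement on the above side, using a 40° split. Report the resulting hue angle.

complement +180°: 315 + 180 = 495 → 495 − 360 = 135°
square ↑ +90°: 135 + 90 = 225°
split-comp 40° ↑ +220°: 225 + 220 = 445 → 445 − 360 = 85°

85°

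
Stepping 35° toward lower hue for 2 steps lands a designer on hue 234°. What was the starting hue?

304°

2 steps of 35° (toward lower hue) give a net shift of −70°.
Start = end − shift: 234 + 70 = 304°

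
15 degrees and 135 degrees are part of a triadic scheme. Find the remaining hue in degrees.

255°

A triad places three hues 120° apart.
The full set through 15° is {15°, 135°, 255°}.
Given {15°, 135°}, the missing hue is 255°.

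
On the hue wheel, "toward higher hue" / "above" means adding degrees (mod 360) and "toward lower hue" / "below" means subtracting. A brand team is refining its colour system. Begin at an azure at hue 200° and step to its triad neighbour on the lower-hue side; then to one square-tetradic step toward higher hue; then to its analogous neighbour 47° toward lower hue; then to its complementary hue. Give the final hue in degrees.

303°

−120° (triadic ↓): 200 − 120 = 80°
+90° (square ↑): 80 + 90 = 170°
−47° (analog 47° ↓): 170 − 47 = 123°
+180° (complement): 123 + 180 = 303°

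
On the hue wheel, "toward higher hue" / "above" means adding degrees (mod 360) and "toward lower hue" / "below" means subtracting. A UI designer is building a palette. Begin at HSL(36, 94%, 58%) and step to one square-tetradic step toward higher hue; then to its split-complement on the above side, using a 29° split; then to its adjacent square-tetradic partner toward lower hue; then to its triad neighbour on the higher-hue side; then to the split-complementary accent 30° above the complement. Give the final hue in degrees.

215°

36 + 90 = 126°   (square ↑)
126 + 209 = 335°   (split-comp 29° ↑)
335 − 90 = 245°   (square ↓)
245 + 120 = 365 → 365 − 360 = 5°   (triadic ↑)
5 + 210 = 215°   (split-comp 30° ↑)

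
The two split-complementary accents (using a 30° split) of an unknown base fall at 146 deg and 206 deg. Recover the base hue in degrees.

The accents sit 30° either side of the complement, so the complement is their short-arc midpoint on the wheel.
Short-arc midpoint of 146° and 206°: 176°.
Base is 180° from the complement: 176 − 180 = -4 → -4 + 360 = 356°

356°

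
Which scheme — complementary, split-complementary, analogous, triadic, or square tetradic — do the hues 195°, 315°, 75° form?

Sort the hues: 75°, 195°, 315°.
Successive gaps around the wheel: 120°, 120°, 120°.
Three hues equally spaced 120° apart form a triad.

triadic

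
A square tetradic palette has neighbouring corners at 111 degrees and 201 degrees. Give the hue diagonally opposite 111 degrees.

291°

A square tetradic scheme places four hues 90° apart; opposite corners are 180° apart.
111 + 180 = 291°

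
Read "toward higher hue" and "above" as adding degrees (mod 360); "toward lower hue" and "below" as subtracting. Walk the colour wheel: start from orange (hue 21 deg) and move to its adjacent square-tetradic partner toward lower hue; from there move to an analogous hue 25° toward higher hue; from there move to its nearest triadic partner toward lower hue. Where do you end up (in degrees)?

square ↓ −90°: 21 − 90 = -69 → -69 + 360 = 291°
analog 25° ↑ +25°: 291 + 25 = 316°
triadic ↓ −120°: 316 − 120 = 196°

196°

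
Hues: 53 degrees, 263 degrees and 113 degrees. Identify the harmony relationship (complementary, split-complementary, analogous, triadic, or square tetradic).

Sort the hues: 53°, 113°, 263°.
Successive gaps around the wheel: 60°, 150°, 150°.
Two 150° gaps and one 60° gap — a base hue opposite a pair of accents 30° either side of its complement — is the split-complementary pattern.

split-complementary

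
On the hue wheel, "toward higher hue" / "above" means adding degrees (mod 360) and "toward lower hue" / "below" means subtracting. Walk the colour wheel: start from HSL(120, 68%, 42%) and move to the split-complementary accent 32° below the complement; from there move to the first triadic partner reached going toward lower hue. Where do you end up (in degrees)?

120 + 148 = 268°   (split-comp 32° ↓)
268 − 120 = 148°   (triadic ↓)

148°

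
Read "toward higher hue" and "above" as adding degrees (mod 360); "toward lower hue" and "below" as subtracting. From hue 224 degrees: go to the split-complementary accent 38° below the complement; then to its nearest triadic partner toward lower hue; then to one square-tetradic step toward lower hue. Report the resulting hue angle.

224 + 142 = 366 → 366 − 360 = 6°   (split-comp 38° ↓)
6 − 120 = -114 → -114 + 360 = 246°   (triadic ↓)
246 − 90 = 156°   (square ↓)

156°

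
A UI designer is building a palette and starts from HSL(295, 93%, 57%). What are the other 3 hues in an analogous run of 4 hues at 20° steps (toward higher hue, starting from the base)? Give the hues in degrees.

315°, 335°, and 355°

Analogous hues sit every 20° along the wheel.
295 + 20 = 315°
295 + 40 = 335°
295 + 60 = 355°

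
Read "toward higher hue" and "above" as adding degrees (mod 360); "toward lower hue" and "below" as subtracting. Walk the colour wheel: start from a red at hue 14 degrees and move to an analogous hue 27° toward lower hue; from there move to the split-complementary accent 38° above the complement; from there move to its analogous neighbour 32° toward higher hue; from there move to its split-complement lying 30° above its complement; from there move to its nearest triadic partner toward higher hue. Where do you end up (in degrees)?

207°

analog 27° ↓ −27°: 14 − 27 = -13 → -13 + 360 = 347°
split-comp 38° ↑ +218°: 347 + 218 = 565 → 565 − 360 = 205°
analog 32° ↑ +32°: 205 + 32 = 237°
split-comp 30° ↑ +210°: 237 + 210 = 447 → 447 − 360 = 87°
triadic ↑ +120°: 87 + 120 = 207°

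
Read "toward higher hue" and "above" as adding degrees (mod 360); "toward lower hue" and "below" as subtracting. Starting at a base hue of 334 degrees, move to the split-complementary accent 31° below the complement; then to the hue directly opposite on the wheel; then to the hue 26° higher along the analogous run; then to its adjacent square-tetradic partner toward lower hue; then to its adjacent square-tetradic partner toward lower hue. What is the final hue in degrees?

334 + 149 = 483 → 483 − 360 = 123°   (split-comp 31° ↓)
123 + 180 = 303°   (complement)
303 + 26 = 329°   (analog 26° ↑)
329 − 90 = 239°   (square ↓)
239 − 90 = 149°   (square ↓)

149°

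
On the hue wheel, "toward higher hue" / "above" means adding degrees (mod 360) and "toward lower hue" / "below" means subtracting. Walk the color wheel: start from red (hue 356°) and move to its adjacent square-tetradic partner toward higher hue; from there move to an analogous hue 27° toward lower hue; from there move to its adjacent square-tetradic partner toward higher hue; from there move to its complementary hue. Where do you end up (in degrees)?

329°

+90° (square ↑): 356 + 90 = 446 → 446 − 360 = 86°
−27° (analog 27° ↓): 86 − 27 = 59°
+90° (square ↑): 59 + 90 = 149°
+180° (complement): 149 + 180 = 329°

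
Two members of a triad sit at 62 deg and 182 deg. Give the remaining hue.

302°

A triad spaces three hues 120° apart.
The full set is {62°, 182°, 302°}.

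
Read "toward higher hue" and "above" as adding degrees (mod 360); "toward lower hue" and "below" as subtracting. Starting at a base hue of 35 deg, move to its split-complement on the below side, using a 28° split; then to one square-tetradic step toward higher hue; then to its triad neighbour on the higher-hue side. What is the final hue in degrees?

37°

+152° (split-comp 28° ↓): 35 + 152 = 187°
+90° (square ↑): 187 + 90 = 277°
+120° (triadic ↑): 277 + 120 = 397 → 397 − 360 = 37°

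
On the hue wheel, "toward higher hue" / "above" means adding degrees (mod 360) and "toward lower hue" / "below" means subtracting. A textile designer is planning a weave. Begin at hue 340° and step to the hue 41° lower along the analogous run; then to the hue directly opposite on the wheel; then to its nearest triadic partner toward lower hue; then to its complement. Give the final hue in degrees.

179°

−41° (analog 41° ↓): 340 − 41 = 299°
+180° (complement): 299 + 180 = 479 → 479 − 360 = 119°
−120° (triadic ↓): 119 − 120 = -1 → -1 + 360 = 359°
+180° (complement): 359 + 180 = 539 → 539 − 360 = 179°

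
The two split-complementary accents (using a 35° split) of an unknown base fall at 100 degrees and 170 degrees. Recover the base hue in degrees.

315°

The accents sit 35° either side of the complement, so the complement is their short-arc midpoint on the wheel.
Short-arc midpoint of 100° and 170°: 135°.
Base is 180° from the complement: 135 − 180 = -45 → -45 + 360 = 315°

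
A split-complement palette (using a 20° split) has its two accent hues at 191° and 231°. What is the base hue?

31°

The accents sit 20° either side of the complement, so the complement is their short-arc midpoint on the wheel.
Short-arc midpoint of 191° and 231°: 211°.
Base is 180° from the complement: 211 − 180 = 31°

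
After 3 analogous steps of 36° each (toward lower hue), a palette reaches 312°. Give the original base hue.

3 steps of 36° (toward lower hue) give a net shift of −108°.
Start = end − shift: 312 + 108 = 420 → 420 − 360 = 60°

60°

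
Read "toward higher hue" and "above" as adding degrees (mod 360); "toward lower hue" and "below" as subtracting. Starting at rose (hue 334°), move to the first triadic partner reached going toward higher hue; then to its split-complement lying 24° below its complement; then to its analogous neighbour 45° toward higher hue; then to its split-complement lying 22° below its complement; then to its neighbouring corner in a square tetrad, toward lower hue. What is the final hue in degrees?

334 + 120 = 454 → 454 − 360 = 94°   (triadic ↑)
94 + 156 = 250°   (split-comp 24° ↓)
250 + 45 = 295°   (analog 45° ↑)
295 + 158 = 453 → 453 − 360 = 93°   (split-comp 22° ↓)
93 − 90 = 3°   (square ↓)

3°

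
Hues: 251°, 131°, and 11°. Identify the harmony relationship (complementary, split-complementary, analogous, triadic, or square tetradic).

triadic

Sort the hues: 11°, 131°, 251°.
Successive gaps around the wheel: 120°, 120°, 120°.
Three hues equally spaced 120° apart form a triad.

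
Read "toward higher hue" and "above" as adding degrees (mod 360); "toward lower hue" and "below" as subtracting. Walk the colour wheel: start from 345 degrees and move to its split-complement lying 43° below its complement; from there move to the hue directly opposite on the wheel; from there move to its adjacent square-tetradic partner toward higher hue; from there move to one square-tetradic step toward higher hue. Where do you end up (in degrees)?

split-comp 43° ↓ +137°: 345 + 137 = 482 → 482 − 360 = 122°
complement +180°: 122 + 180 = 302°
square ↑ +90°: 302 + 90 = 392 → 392 − 360 = 32°
square ↑ +90°: 32 + 90 = 122°

122°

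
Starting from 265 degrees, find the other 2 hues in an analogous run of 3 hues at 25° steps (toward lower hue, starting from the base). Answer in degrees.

Analogous hues sit every 25° along the wheel.
265 − 25 = 240°
265 − 50 = 215°

240° and 215°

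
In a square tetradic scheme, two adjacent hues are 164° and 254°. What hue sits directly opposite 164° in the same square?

344°

A square tetradic scheme places four hues 90° apart; opposite corners are 180° apart.
164 + 180 = 344°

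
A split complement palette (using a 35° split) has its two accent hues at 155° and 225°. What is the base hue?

10°

The accents sit 35° either side of the complement, so the complement is their short-arc midpoint on the wheel.
Short-arc midpoint of 155° and 225°: 190°.
Base is 180° from the complement: 190 − 180 = 10°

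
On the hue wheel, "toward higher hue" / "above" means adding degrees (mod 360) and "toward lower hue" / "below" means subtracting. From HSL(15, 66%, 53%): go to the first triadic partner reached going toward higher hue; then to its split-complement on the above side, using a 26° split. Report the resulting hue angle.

triadic ↑ +120°: 15 + 120 = 135°
split-comp 26° ↑ +206°: 135 + 206 = 341°

341°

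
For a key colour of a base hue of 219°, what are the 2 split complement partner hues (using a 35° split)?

Split-complementary hues sit 35° either side of the complement.
Complement of 219°: 219 + 180 = 399 → 399 − 360 = 39°
39 − 35 = 4°
39 + 35 = 74°

4° and 74°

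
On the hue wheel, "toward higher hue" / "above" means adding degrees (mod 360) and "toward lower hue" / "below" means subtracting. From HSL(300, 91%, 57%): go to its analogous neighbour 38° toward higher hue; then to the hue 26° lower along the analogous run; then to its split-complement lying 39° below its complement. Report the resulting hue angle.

93°

300 + 38 = 338°   (analog 38° ↑)
338 − 26 = 312°   (analog 26° ↓)
312 + 141 = 453 → 453 − 360 = 93°   (split-comp 39° ↓)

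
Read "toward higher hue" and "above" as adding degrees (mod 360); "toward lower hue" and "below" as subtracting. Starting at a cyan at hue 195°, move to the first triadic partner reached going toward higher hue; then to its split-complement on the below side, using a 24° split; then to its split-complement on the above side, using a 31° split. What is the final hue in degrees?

322°

195 + 120 = 315°   (triadic ↑)
315 + 156 = 471 → 471 − 360 = 111°   (split-comp 24° ↓)
111 + 211 = 322°   (split-comp 31° ↑)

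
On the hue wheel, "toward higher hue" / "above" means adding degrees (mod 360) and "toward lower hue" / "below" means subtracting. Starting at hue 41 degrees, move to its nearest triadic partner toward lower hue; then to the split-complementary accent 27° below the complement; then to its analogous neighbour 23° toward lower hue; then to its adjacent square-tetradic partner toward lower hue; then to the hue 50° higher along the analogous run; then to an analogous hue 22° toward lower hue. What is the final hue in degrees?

triadic ↓ −120°: 41 − 120 = -79 → -79 + 360 = 281°
split-comp 27° ↓ +153°: 281 + 153 = 434 → 434 − 360 = 74°
analog 23° ↓ −23°: 74 − 23 = 51°
square ↓ −90°: 51 − 90 = -39 → -39 + 360 = 321°
analog 50° ↑ +50°: 321 + 50 = 371 → 371 − 360 = 11°
analog 22° ↓ −22°: 11 − 22 = -11 → -11 + 360 = 349°

349°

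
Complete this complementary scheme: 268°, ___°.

The complement sits 180° across the wheel.
The full set through 268° is {88°, 268°}.
Given {268°}, the missing hue is 88°.

88°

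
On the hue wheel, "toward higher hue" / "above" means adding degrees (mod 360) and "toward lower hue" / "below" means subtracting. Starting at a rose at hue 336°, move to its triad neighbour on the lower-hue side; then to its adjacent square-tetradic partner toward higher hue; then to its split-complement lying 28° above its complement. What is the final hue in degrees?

336 − 120 = 216°   (triadic ↓)
216 + 90 = 306°   (square ↑)
306 + 208 = 514 → 514 − 360 = 154°   (split-comp 28° ↑)

154°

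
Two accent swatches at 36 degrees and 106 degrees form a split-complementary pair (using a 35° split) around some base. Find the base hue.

The accents sit 35° either side of the complement, so the complement is their short-arc midpoint on the wheel.
Short-arc midpoint of 36° and 106°: 71°.
Base is 180° from the complement: 71 − 180 = -109 → -109 + 360 = 251°

251°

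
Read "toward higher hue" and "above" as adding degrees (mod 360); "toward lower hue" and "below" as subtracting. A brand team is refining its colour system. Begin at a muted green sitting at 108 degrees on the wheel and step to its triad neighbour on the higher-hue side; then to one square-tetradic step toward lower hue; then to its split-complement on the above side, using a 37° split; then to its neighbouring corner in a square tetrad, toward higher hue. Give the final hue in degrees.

85°

+120° (triadic ↑): 108 + 120 = 228°
−90° (square ↓): 228 − 90 = 138°
+217° (split-comp 37° ↑): 138 + 217 = 355°
+90° (square ↑): 355 + 90 = 445 → 445 − 360 = 85°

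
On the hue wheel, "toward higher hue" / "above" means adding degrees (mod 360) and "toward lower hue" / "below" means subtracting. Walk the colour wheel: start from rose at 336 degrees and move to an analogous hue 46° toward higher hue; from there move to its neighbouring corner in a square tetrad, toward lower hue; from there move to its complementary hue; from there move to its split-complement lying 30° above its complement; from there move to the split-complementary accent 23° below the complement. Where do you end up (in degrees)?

+46° (analog 46° ↑): 336 + 46 = 382 → 382 − 360 = 22°
−90° (square ↓): 22 − 90 = -68 → -68 + 360 = 292°
+180° (complement): 292 + 180 = 472 → 472 − 360 = 112°
+210° (split-comp 30° ↑): 112 + 210 = 322°
+157° (split-comp 23° ↓): 322 + 157 = 479 → 479 − 360 = 119°

119°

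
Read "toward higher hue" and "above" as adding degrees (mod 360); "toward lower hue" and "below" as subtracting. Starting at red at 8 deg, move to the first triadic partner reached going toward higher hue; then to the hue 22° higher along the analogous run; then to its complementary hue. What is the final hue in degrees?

+120° (triadic ↑): 8 + 120 = 128°
+22° (analog 22° ↑): 128 + 22 = 150°
+180° (complement): 150 + 180 = 330°

330°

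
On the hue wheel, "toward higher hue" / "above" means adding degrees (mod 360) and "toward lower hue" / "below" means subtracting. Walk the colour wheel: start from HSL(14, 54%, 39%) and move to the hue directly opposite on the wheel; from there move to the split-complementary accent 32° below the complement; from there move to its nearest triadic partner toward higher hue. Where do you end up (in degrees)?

14 + 180 = 194°   (complement)
194 + 148 = 342°   (split-comp 32° ↓)
342 + 120 = 462 → 462 − 360 = 102°   (triadic ↑)

102°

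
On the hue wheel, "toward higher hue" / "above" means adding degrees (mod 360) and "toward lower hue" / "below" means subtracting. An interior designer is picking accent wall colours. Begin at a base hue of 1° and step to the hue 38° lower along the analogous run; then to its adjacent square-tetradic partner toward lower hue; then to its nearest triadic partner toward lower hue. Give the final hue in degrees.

113°

analog 38° ↓ −38°: 1 − 38 = -37 → -37 + 360 = 323°
square ↓ −90°: 323 − 90 = 233°
triadic ↓ −120°: 233 − 120 = 113°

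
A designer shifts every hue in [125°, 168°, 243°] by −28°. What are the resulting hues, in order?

125 − 28 = 97°
168 − 28 = 140°
243 − 28 = 215°

97°, 140°, 215°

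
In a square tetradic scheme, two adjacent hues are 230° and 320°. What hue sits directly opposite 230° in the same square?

A square tetradic scheme places four hues 90° apart; opposite corners are 180° apart.
230 + 180 = 410 → 410 − 360 = 50°

50°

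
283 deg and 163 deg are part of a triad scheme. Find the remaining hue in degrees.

43°

A triad places three hues 120° apart.
The full set through 163° is {43°, 163°, 283°}.
Given {163°, 283°}, the missing hue is 43°.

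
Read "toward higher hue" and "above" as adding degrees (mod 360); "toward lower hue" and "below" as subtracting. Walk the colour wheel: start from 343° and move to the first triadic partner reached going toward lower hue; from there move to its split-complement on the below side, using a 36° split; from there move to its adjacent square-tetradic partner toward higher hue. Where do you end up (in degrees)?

97°

triadic ↓ −120°: 343 − 120 = 223°
split-comp 36° ↓ +144°: 223 + 144 = 367 → 367 − 360 = 7°
square ↑ +90°: 7 + 90 = 97°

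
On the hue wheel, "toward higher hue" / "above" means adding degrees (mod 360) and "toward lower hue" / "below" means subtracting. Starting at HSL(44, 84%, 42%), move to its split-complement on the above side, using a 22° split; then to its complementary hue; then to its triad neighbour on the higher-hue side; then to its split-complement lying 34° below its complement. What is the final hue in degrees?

332°

+202° (split-comp 22° ↑): 44 + 202 = 246°
+180° (complement): 246 + 180 = 426 → 426 − 360 = 66°
+120° (triadic ↑): 66 + 120 = 186°
+146° (split-comp 34° ↓): 186 + 146 = 332°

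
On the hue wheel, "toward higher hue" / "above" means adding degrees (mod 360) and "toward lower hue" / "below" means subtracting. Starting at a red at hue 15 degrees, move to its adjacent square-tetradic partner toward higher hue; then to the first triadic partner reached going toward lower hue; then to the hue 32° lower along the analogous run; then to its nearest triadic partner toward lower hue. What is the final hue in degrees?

square ↑ +90°: 15 + 90 = 105°
triadic ↓ −120°: 105 − 120 = -15 → -15 + 360 = 345°
analog 32° ↓ −32°: 345 − 32 = 313°
triadic ↓ −120°: 313 − 120 = 193°

193°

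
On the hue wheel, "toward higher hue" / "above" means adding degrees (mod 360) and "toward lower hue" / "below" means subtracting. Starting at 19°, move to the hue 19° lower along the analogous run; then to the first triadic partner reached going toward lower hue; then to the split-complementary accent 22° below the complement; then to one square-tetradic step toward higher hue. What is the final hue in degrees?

analog 19° ↓ −19°: 19 − 19 = 0°
triadic ↓ −120°: 0 − 120 = -120 → -120 + 360 = 240°
split-comp 22° ↓ +158°: 240 + 158 = 398 → 398 − 360 = 38°
square ↑ +90°: 38 + 90 = 128°

128°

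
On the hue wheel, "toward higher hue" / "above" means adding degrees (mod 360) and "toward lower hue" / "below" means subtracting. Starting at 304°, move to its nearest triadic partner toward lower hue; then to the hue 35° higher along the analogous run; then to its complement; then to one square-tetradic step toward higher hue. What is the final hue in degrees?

129°

304 − 120 = 184°   (triadic ↓)
184 + 35 = 219°   (analog 35° ↑)
219 + 180 = 399 → 399 − 360 = 39°   (complement)
39 + 90 = 129°   (square ↑)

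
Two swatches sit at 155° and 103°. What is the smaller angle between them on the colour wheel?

|155 − 103| = 52.
52 ≤ 180, so the shorter arc is 52°.

52°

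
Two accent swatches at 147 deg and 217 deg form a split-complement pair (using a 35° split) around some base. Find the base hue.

The accents sit 35° either side of the complement, so the complement is their short-arc midpoint on the wheel.
Short-arc midpoint of 147° and 217°: 182°.
Base is 180° from the complement: 182 − 180 = 2°

2°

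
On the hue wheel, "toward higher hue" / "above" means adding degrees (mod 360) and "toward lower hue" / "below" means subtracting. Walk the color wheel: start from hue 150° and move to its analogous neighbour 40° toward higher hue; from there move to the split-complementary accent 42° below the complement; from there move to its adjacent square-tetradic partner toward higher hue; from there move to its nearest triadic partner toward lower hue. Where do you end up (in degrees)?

298°

+40° (analog 40° ↑): 150 + 40 = 190°
+138° (split-comp 42° ↓): 190 + 138 = 328°
+90° (square ↑): 328 + 90 = 418 → 418 − 360 = 58°
−120° (triadic ↓): 58 − 120 = -62 → -62 + 360 = 298°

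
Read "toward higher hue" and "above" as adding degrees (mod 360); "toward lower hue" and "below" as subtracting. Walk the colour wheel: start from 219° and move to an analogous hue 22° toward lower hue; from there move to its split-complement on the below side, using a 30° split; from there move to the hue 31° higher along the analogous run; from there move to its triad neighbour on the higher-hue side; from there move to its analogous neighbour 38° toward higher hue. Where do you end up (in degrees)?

176°

−22° (analog 22° ↓): 219 − 22 = 197°
+150° (split-comp 30° ↓): 197 + 150 = 347°
+31° (analog 31° ↑): 347 + 31 = 378 → 378 − 360 = 18°
+120° (triadic ↑): 18 + 120 = 138°
+38° (analog 38° ↑): 138 + 38 = 176°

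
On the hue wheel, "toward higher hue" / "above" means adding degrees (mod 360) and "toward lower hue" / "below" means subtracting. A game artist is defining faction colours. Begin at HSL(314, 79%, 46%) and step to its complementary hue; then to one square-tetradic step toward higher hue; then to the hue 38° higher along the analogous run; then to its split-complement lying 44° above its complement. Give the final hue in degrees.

126°

+180° (complement): 314 + 180 = 494 → 494 − 360 = 134°
+90° (square ↑): 134 + 90 = 224°
+38° (analog 38° ↑): 224 + 38 = 262°
+224° (split-comp 44° ↑): 262 + 224 = 486 → 486 − 360 = 126°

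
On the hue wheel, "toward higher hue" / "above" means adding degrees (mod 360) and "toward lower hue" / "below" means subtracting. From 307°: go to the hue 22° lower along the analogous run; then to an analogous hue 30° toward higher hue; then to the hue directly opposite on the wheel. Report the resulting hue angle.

135°

−22° (analog 22° ↓): 307 − 22 = 285°
+30° (analog 30° ↑): 285 + 30 = 315°
+180° (complement): 315 + 180 = 495 → 495 − 360 = 135°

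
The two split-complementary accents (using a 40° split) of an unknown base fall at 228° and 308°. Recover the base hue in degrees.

88°

The accents sit 40° either side of the complement, so the complement is their short-arc midpoint on the wheel.
Short-arc midpoint of 228° and 308°: 268°.
Base is 180° from the complement: 268 − 180 = 88°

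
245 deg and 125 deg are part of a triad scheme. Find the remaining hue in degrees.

A triad places three hues 120° apart.
The full set through 125° is {5°, 125°, 245°}.
Given {125°, 245°}, the missing hue is 5°.

5°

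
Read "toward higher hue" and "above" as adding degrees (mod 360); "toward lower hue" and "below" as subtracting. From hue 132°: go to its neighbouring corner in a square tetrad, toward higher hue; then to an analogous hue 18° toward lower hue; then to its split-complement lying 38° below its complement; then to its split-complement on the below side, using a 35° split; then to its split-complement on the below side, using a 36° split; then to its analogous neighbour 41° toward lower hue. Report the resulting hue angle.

234°

132 + 90 = 222°   (square ↑)
222 − 18 = 204°   (analog 18° ↓)
204 + 142 = 346°   (split-comp 38° ↓)
346 + 145 = 491 → 491 − 360 = 131°   (split-comp 35° ↓)
131 + 144 = 275°   (split-comp 36° ↓)
275 − 41 = 234°   (analog 41° ↓)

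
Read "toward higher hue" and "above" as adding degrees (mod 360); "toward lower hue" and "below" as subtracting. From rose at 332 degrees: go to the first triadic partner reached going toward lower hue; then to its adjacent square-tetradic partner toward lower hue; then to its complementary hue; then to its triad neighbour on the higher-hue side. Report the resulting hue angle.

triadic ↓ −120°: 332 − 120 = 212°
square ↓ −90°: 212 − 90 = 122°
complement +180°: 122 + 180 = 302°
triadic ↑ +120°: 302 + 120 = 422 → 422 − 360 = 62°

62°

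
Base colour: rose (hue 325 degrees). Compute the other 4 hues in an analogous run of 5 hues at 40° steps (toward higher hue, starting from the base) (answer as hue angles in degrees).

Analogous hues sit every 40° along the wheel.
325 + 40 = 365 → 365 − 360 = 5°
325 + 80 = 405 → 405 − 360 = 45°
325 + 120 = 445 → 445 − 360 = 85°
325 + 160 = 485 → 485 − 360 = 125°

5°, 45°, 85° and 125°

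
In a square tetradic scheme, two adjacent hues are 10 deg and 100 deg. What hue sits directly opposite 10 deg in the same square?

A square tetradic scheme places four hues 90° apart; opposite corners are 180° apart.
10 + 180 = 190°

190°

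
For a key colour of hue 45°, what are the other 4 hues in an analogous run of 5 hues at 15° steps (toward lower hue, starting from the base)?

Analogous hues sit every 15° along the wheel.
45 − 15 = 30°
45 − 30 = 15°
45 − 45 = 0°
45 − 60 = -15 → -15 + 360 = 345°

30°, 15°, 0°, 345°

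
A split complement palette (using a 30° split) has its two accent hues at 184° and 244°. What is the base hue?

34°

The accents sit 30° either side of the complement, so the complement is their short-arc midpoint on the wheel.
Short-arc midpoint of 184° and 244°: 214°.
Base is 180° from the complement: 214 − 180 = 34°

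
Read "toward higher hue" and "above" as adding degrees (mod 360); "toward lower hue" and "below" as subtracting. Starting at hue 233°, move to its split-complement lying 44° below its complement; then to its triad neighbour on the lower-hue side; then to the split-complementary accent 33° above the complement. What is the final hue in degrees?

+136° (split-comp 44° ↓): 233 + 136 = 369 → 369 − 360 = 9°
−120° (triadic ↓): 9 − 120 = -111 → -111 + 360 = 249°
+213° (split-comp 33° ↑): 249 + 213 = 462 → 462 − 360 = 102°

102°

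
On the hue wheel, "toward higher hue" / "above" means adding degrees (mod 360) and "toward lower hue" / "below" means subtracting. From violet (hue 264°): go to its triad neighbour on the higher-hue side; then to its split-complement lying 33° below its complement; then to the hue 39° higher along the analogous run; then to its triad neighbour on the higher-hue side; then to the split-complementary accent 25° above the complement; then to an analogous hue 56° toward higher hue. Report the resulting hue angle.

triadic ↑ +120°: 264 + 120 = 384 → 384 − 360 = 24°
split-comp 33° ↓ +147°: 24 + 147 = 171°
analog 39° ↑ +39°: 171 + 39 = 210°
triadic ↑ +120°: 210 + 120 = 330°
split-comp 25° ↑ +205°: 330 + 205 = 535 → 535 − 360 = 175°
analog 56° ↑ +56°: 175 + 56 = 231°

231°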